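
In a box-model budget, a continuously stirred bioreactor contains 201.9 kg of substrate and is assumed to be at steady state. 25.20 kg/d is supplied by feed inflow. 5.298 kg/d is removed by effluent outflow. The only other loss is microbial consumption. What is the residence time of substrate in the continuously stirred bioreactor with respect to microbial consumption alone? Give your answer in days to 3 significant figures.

At steady state ΣF_in = ΣF_out.
ΣF_in = 25.200 kg/d.
Microbial consumption flux = ΣF_in − (5.298) = 25.200 − 5.298 = 19.90 kg/d.
τ = M / F = 201.9 / 19.90 = 10.14 d.

10.1 d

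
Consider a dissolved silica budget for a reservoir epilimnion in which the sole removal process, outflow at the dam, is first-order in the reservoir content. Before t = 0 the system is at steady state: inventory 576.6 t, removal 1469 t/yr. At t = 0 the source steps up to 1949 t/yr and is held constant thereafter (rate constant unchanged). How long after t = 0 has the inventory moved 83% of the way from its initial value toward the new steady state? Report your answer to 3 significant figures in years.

0.696 yr

τ = M₀/F₀ = 576.6/1469 = 0.3925 yr.
The remaining gap fraction is e^(−t/τ); 83% covered ⇒ e^(−t/τ) = 0.170.
t = −τ ln(0.170) = 0.3925 × 1.772 = 0.6955 yr.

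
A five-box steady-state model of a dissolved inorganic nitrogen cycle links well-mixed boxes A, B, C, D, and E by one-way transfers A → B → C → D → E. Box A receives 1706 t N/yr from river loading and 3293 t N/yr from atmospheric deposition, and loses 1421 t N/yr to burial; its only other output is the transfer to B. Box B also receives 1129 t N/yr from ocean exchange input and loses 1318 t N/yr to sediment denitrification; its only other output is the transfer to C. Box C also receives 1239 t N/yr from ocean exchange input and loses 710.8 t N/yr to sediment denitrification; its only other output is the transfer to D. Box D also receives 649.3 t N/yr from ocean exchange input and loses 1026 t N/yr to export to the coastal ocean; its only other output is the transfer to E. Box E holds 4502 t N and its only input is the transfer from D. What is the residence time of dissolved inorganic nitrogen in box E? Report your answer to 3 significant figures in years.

Box A: F(A→B) = (1706 + 3293) − 1421 = 3578.0 t N/yr.
Box B: F(B→C) = (3578.0 + 1129) − 1318 = 3389.0 t N/yr.
Box C: F(C→D) = (3389.0 + 1239) − 710.8 = 3917.2 t N/yr.
Box D: F(D→E) = (3917.2 + 649.3) − 1026 = 3540.5 t N/yr.
Box E throughput = its input = 3540.5 t N/yr; τ = 4502 / 3540.5 = 1.272 yr.

1.27 yr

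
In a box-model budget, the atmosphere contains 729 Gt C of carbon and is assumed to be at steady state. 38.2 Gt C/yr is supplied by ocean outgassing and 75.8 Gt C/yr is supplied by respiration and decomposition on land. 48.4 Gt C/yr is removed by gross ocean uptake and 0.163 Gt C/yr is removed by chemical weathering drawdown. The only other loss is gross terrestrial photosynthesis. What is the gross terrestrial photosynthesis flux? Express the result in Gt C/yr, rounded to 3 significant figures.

At steady state ΣF_in = ΣF_out.
ΣF_in = 38.2 + 75.8 = 114.00 Gt C/yr.
Gross terrestrial photosynthesis flux = ΣF_in − (48.4 + 0.163) = 114.00 − 48.56 = 65.44 Gt C/yr.

65.4 Gt C/yr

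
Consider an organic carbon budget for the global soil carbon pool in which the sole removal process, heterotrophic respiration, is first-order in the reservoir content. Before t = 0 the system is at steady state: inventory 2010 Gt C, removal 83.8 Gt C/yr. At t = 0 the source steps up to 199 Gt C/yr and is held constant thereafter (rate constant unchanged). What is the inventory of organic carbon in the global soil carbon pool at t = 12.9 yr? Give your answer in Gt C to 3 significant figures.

3160 Gt C

The sink rate constant is k = F₀/M₀ = 83.8/2010 = 0.04169 yr⁻¹.
Solving dM/dt = F₁ − kM with M(0) = M₀ gives M(t) = F₁/k + (M₀ − F₁/k)·e^(−kt).
F₁/k = 199/0.04169 = 4773.2 Gt C; kt = 0.04169 × 12.9 = 0.5378, e^(−kt) = 0.5840.
M(12.9) = 4773.2 + (2010 − 4773.2) × 0.5840 = 4773.2 − 1614 = 3159.4 Gt C.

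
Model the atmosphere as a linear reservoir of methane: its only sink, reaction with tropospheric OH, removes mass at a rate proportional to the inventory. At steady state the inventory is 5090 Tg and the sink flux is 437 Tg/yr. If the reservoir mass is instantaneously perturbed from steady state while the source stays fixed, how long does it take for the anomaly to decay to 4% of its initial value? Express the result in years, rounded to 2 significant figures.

37 yr

For a linear reservoir the anomaly decays as exp(−t/τ) with τ = M/F = 5090/437 = 11.65 yr.
exp(−t/τ) = 0.04 ⇒ t = −τ ln(0.04) = 11.65 × 3.219 = 37.49 yr.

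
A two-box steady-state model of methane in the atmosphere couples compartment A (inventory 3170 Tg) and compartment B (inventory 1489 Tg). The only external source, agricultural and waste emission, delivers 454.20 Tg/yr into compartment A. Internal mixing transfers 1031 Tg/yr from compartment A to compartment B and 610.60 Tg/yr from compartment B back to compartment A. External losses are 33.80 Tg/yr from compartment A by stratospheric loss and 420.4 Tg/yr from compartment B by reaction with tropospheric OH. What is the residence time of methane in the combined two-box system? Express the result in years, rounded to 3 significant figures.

Treat the two boxes together as one reservoir: the mixing fluxes between them are internal recycling, so τ = ΣM / Σ(external losses).
M_total = 3170 + 1489 = 4659.0 Tg.
ΣF_external_out = 33.80 + 420.4 = 454.20 Tg/yr.
τ = M_total / ΣF_ext = 4659.0 / 454.20 = 10.26 yr.

10.3 yr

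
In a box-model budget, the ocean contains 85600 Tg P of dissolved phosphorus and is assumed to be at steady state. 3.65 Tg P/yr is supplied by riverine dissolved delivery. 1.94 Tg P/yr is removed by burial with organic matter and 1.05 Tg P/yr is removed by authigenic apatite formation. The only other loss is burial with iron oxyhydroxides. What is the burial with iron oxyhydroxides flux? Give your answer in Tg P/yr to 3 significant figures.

At steady state ΣF_in = ΣF_out.
ΣF_in = 3.6500 Tg P/yr.
Burial with iron oxyhydroxides flux = ΣF_in − (1.94 + 1.05) = 3.6500 − 2.990 = 0.6600 Tg P/yr.

0.660 Tg P/yr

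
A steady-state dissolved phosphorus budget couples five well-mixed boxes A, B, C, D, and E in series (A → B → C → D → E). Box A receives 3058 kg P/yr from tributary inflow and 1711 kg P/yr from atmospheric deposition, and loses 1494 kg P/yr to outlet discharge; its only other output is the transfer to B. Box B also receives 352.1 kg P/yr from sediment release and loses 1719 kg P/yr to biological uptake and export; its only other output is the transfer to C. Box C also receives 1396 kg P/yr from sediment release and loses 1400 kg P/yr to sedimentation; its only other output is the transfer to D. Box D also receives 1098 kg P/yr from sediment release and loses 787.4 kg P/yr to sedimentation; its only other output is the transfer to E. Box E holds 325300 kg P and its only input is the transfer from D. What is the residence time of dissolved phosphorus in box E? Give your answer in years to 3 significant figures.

Box A: F(A→B) = (3058 + 1711) − 1494 = 3275.0 kg P/yr.
Box B: F(B→C) = (3275.0 + 352.1) − 1719 = 1908.1 kg P/yr.
Box C: F(C→D) = (1908.1 + 1396) − 1400 = 1904.1 kg P/yr.
Box D: F(D→E) = (1904.1 + 1098) − 787.4 = 2214.7 kg P/yr.
Box E throughput = its input = 2214.7 kg P/yr; τ = 325300 / 2214.7 = 146.9 yr.

147 yr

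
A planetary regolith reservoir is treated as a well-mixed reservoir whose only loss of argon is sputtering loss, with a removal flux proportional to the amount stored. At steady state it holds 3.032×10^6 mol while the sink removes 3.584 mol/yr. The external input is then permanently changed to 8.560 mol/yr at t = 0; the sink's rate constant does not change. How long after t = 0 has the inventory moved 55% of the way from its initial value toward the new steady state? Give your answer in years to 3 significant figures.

676000 yr

τ = M₀/F₀ = 3.032×10^6/3.584 = 846000 yr.
The remaining gap fraction is e^(−t/τ); 55% covered ⇒ e^(−t/τ) = 0.450.
t = −τ ln(0.450) = 846000 × 0.7985 = 675500 yr.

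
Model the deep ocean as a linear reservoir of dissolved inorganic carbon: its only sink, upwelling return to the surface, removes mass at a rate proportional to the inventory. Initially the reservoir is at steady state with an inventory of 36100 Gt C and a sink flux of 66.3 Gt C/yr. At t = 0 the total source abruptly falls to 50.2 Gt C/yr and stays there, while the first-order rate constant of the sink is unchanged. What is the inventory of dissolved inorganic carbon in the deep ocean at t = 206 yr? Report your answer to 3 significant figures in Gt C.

33300 Gt C

τ = M₀/F₀ = 36100/66.3 = 544.5 yr; rate constant k = 1/τ.
New steady state M_∞ = F₁/k = F₁·τ = 50.2 × 544.5 = 27334 Gt C.
M(t) = M_∞ + (M₀ − M_∞)·e^(−t/τ); t/τ = 206/544.5 = 0.3783, so e^(−t/τ) = 0.6850.
M(t) = 27334 + 8766 × 0.6850 = 33339 Gt C.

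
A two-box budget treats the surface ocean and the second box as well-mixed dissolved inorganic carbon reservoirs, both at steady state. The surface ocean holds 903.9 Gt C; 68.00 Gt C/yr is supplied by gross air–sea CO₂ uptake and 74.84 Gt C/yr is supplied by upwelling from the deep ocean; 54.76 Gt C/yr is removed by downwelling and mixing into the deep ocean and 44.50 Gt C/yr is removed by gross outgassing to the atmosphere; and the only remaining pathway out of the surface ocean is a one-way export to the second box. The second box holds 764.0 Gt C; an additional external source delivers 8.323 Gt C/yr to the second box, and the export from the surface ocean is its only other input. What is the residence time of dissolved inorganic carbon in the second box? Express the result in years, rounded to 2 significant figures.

15 yr

Balance the surface ocean: ΣF_in = 68.00 + 74.84 = 142.84 Gt C/yr.
Export to the second box = ΣF_in − (54.76 + 44.50) = 43.580 Gt C/yr.
Total input to the second box = 43.580 + 8.323 = 51.903 Gt C/yr; at steady state this equals its total output.
τ = M / F = 764.0 / 51.903 = 14.72 yr.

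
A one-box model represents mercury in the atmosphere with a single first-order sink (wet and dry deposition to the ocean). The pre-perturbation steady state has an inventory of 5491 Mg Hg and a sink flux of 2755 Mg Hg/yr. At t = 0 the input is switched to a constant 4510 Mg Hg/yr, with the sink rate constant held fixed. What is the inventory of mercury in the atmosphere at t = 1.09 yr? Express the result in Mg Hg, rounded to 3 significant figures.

6960 Mg Hg

The sink rate constant is k = F₀/M₀ = 2755/5491 = 0.5017 yr⁻¹.
Solving dM/dt = F₁ − kM with M(0) = M₀ gives M(t) = F₁/k + (M₀ − F₁/k)·e^(−kt).
F₁/k = 4510/0.5017 = 8988.9 Mg Hg; kt = 0.5017 × 1.09 = 0.5469, e^(−kt) = 0.5787.
M(1.09) = 8988.9 + (5491 − 8988.9) × 0.5787 = 8988.9 − 2024 = 6964.5 Mg Hg.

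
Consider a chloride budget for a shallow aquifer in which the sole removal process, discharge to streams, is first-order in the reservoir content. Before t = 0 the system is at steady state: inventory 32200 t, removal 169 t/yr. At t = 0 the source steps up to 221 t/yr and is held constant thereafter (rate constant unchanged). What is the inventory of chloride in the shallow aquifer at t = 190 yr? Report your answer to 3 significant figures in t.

Residence time τ = M₀/F₀ = 190.5 yr. The eventual steady state is M_∞ = M₀·(F₁/F₀) = 32200 × 221/169 = 42108 t.
The anomaly ΔM(t) = M(t) − M_∞ decays as ΔM₀·e^(−t/τ) with ΔM₀ = 32200 − 42108 = −9908 t.
At t = 190 yr, e^(−t/τ) = e^(−0.9972) = 0.3689, so ΔM = −3655 t and M = 42108 − 3655 = 38453 t.

38500 t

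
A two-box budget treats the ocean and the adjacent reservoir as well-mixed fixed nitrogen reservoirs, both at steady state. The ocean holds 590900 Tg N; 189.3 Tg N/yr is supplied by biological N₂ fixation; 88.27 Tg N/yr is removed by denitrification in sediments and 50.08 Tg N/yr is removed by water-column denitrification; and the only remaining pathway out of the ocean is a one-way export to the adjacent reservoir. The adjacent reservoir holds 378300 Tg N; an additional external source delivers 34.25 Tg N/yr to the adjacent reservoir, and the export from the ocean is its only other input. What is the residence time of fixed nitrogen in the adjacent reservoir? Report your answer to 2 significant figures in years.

4400 yr

Balance the ocean: ΣF_in = 189.30 Tg N/yr.
Export to the adjacent reservoir = ΣF_in − (88.27 + 50.08) = 50.950 Tg N/yr.
Total input to the adjacent reservoir = 50.950 + 34.25 = 85.200 Tg N/yr; at steady state this equals its total output.
τ = M / F = 378300 / 85.200 = 4440 yr.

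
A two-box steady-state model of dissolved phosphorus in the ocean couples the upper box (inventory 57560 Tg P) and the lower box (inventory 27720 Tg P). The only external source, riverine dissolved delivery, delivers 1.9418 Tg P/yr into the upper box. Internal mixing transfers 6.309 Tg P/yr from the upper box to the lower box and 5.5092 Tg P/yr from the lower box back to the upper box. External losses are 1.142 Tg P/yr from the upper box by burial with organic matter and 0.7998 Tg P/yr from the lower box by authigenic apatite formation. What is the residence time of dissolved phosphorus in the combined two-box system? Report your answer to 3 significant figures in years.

43900 yr

Treat the two boxes together as one reservoir: the mixing fluxes between them are internal recycling, so τ = ΣM / Σ(external losses).
M_total = 57560 + 27720 = 85280 Tg P.
ΣF_external_out = 1.142 + 0.7998 = 1.9418 Tg P/yr.
τ = M_total / ΣF_ext = 85280 / 1.9418 = 43920 yr.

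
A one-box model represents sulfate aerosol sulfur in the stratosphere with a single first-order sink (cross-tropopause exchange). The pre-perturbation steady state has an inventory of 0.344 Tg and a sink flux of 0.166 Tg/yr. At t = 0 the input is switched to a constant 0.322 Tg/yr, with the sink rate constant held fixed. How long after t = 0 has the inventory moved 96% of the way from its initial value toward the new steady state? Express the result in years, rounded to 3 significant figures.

6.67 yr

τ = M₀/F₀ = 0.344/0.166 = 2.072 yr.
The remaining gap fraction is e^(−t/τ); 96% covered ⇒ e^(−t/τ) = 0.0400.
t = −τ ln(0.0400) = 2.072 × 3.219 = 6.670 yr.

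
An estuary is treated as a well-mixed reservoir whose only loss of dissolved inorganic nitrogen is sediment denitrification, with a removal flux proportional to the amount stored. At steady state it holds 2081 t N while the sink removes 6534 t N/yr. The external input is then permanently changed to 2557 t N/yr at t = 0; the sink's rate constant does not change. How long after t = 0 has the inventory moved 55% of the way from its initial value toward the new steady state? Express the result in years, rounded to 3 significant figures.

τ = M₀/F₀ = 2081/6534 = 0.3185 yr.
The remaining gap fraction is e^(−t/τ); 55% covered ⇒ e^(−t/τ) = 0.450.
t = −τ ln(0.450) = 0.3185 × 0.7985 = 0.2543 yr.

0.254 yr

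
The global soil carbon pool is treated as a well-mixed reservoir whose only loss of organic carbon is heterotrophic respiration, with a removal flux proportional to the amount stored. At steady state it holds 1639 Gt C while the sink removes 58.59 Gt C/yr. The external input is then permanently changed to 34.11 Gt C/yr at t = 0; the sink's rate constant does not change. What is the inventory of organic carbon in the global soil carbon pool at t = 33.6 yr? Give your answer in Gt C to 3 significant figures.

τ = M₀/F₀ = 1639/58.59 = 27.97 yr; rate constant k = 1/τ.
New steady state M_∞ = F₁/k = F₁·τ = 34.11 × 27.97 = 954.20 Gt C.
M(t) = M_∞ + (M₀ − M_∞)·e^(−t/τ); t/τ = 33.6/27.97 = 1.201, so e^(−t/τ) = 0.3009.
M(t) = 954.20 + 684.8 × 0.3009 = 1160.2 Gt C.

1160 Gt C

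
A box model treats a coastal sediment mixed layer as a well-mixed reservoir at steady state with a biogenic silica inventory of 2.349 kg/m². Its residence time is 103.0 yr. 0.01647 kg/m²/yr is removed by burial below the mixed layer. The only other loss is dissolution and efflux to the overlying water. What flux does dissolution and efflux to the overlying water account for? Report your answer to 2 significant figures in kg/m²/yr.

0.0063 kg/m²/yr

Total removal F = M/τ = 2.349 / 103.0 = 0.02281 kg/m²/yr.
Dissolution and efflux to the overlying water = F − (0.01647) = 0.02281 − 0.01647 = 0.006336 kg/m²/yr.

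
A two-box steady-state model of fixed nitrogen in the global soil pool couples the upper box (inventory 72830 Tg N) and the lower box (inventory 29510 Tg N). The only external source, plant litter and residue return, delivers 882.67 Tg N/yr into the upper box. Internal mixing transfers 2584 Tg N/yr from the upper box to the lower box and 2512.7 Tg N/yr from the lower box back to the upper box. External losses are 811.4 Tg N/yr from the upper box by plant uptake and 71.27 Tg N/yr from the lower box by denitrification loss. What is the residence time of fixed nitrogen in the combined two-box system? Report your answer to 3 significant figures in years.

116 yr

Treat the two boxes together as one reservoir: the mixing fluxes between them are internal recycling, so τ = ΣM / Σ(external losses).
M_total = 72830 + 29510 = 102340 Tg N.
ΣF_external_out = 811.4 + 71.27 = 882.67 Tg N/yr.
τ = M_total / ΣF_ext = 102340 / 882.67 = 115.9 yr.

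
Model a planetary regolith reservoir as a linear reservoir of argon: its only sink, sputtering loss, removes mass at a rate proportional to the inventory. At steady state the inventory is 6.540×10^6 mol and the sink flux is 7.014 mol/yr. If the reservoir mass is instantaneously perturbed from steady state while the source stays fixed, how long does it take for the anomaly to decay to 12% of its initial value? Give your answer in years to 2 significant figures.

For a linear reservoir the anomaly decays as exp(−t/τ) with τ = M/F = 6.540×10^6/7.014 = 932400 yr.
exp(−t/τ) = 0.12 ⇒ t = −τ ln(0.12) = 932400 × 2.120 = 1.977×10^6 yr.

2.0×10^6 yr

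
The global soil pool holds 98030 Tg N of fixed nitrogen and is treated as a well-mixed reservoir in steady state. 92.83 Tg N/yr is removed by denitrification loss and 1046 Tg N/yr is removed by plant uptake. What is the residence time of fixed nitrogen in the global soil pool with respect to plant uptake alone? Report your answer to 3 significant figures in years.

93.7 yr

Residence time with respect to a single sink: τ = M / F_sink.
τ = 98030 / 1046 = 93.72 yr.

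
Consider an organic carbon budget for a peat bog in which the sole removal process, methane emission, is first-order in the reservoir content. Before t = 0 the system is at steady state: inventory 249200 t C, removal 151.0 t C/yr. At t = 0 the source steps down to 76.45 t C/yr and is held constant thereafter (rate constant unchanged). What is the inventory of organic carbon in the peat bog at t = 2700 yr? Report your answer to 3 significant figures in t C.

The sink rate constant is k = F₀/M₀ = 151.0/249200 = 0.0006059 yr⁻¹.
Solving dM/dt = F₁ − kM with M(0) = M₀ gives M(t) = F₁/k + (M₀ − F₁/k)·e^(−kt).
F₁/k = 76.45/0.0006059 = 126170 t C; kt = 0.0006059 × 2700 = 1.636, e^(−kt) = 0.1948.
M(2700) = 126170 + (249200 − 126170) × 0.1948 = 126170 + 23960 = 150130 t C.

150000 t C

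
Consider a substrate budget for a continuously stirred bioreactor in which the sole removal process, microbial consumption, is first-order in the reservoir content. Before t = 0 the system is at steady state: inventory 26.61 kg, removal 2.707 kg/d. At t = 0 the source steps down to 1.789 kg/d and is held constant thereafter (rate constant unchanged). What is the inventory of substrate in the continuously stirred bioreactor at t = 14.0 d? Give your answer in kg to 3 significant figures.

19.8 kg

τ = M₀/F₀ = 26.61/2.707 = 9.830 d; rate constant k = 1/τ.
New steady state M_∞ = F₁/k = F₁·τ = 1.789 × 9.830 = 17.586 kg.
M(t) = M_∞ + (M₀ − M_∞)·e^(−t/τ); t/τ = 14.0/9.830 = 1.424, so e^(−t/τ) = 0.2407.
M(t) = 17.586 + 9.024 × 0.2407 = 19.758 kg.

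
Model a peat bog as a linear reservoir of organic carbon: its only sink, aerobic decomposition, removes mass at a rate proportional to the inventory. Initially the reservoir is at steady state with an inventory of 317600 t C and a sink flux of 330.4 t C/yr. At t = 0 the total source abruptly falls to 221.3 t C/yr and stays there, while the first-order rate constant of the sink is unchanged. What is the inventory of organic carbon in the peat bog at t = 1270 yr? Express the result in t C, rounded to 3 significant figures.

The sink rate constant is k = F₀/M₀ = 330.4/317600 = 0.001040 yr⁻¹.
Solving dM/dt = F₁ − kM with M(0) = M₀ gives M(t) = F₁/k + (M₀ − F₁/k)·e^(−kt).
F₁/k = 221.3/0.001040 = 212730 t C; kt = 0.001040 × 1270 = 1.321, e^(−kt) = 0.2668.
M(1270) = 212730 + (317600 − 212730) × 0.2668 = 212730 + 27980 = 240710 t C.

241000 t C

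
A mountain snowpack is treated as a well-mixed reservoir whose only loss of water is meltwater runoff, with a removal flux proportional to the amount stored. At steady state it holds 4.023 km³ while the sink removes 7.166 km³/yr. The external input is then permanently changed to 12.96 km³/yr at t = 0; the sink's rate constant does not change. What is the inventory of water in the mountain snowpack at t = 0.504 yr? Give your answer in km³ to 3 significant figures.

Residence time τ = M₀/F₀ = 0.5614 yr. The eventual steady state is M_∞ = M₀·(F₁/F₀) = 4.023 × 12.96/7.166 = 7.2758 km³.
The anomaly ΔM(t) = M(t) − M_∞ decays as ΔM₀·e^(−t/τ) with ΔM₀ = 4.023 − 7.2758 = −3.253 km³.
At t = 0.504 yr, e^(−t/τ) = e^(−0.8978) = 0.4075, so ΔM = −1.325 km³ and M = 7.2758 − 1.325 = 5.9503 km³.

5.95 km³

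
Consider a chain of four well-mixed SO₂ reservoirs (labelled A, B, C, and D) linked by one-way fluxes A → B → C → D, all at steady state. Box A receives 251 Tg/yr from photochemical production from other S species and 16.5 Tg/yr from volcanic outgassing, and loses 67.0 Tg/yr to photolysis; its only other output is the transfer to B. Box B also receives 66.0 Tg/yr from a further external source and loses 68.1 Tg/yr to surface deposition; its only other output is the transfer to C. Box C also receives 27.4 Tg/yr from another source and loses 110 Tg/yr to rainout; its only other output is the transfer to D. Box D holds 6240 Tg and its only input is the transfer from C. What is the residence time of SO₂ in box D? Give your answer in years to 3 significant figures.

53.9 yr

Box A: F(A→B) = (251 + 16.5) − 67.0 = 200.50 Tg/yr.
Box B: F(B→C) = (200.50 + 66.0) − 68.1 = 198.40 Tg/yr.
Box C: F(C→D) = (198.40 + 27.4) − 110 = 115.80 Tg/yr.
Box D throughput = its input = 115.80 Tg/yr; τ = 6240 / 115.80 = 53.89 yr.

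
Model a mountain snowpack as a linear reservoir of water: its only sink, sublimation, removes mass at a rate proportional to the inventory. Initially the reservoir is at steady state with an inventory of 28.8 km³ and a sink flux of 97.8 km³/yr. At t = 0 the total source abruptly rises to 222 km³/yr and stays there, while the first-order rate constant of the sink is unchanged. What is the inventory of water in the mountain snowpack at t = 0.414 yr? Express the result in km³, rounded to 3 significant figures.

τ = M₀/F₀ = 28.8/97.8 = 0.2945 yr; rate constant k = 1/τ.
New steady state M_∞ = F₁/k = F₁·τ = 222 × 0.2945 = 65.374 km³.
M(t) = M_∞ + (M₀ − M_∞)·e^(−t/τ); t/τ = 0.414/0.2945 = 1.406, so e^(−t/τ) = 0.2452.
M(t) = 65.374 − 36.57 × 0.2452 = 56.408 km³.

56.4 km³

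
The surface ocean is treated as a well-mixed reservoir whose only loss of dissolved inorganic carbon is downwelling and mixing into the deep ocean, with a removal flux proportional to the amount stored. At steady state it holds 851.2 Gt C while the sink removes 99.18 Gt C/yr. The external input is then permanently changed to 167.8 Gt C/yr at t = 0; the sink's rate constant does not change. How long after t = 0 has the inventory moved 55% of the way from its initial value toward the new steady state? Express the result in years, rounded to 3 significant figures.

6.85 yr

τ = M₀/F₀ = 851.2/99.18 = 8.582 yr.
The remaining gap fraction is e^(−t/τ); 55% covered ⇒ e^(−t/τ) = 0.450.
t = −τ ln(0.450) = 8.582 × 0.7985 = 6.853 yr.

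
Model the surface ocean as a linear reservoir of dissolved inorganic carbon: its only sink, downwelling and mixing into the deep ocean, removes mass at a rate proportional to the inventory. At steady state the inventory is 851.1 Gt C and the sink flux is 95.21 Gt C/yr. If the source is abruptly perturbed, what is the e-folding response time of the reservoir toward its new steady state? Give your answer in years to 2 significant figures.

For a linear reservoir the response time equals the residence time τ = M/F.
τ = 851.1 / 95.21 = 8.939 yr.

8.9 yr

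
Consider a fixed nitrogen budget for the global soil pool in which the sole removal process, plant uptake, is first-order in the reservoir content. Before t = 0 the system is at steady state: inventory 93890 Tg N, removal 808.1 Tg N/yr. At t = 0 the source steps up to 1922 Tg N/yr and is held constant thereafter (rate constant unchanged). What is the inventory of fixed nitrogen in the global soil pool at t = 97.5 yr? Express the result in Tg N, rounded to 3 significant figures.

167000 Tg N

Residence time τ = M₀/F₀ = 116.2 yr. The eventual steady state is M_∞ = M₀·(F₁/F₀) = 93890 × 1922/808.1 = 223310 Tg N.
The anomaly ΔM(t) = M(t) − M_∞ decays as ΔM₀·e^(−t/τ) with ΔM₀ = 93890 − 223310 = −129400 Tg N.
At t = 97.5 yr, e^(−t/τ) = e^(−0.8392) = 0.4321, so ΔM = −55920 Tg N and M = 223310 − 55920 = 167390 Tg N.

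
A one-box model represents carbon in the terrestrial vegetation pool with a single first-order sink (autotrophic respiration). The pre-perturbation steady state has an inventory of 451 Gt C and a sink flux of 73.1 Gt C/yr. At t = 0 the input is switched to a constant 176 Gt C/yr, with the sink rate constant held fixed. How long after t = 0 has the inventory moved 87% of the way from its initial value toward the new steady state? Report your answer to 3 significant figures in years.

τ = M₀/F₀ = 451/73.1 = 6.170 yr.
The remaining gap fraction is e^(−t/τ); 87% covered ⇒ e^(−t/τ) = 0.130.
t = −τ ln(0.130) = 6.170 × 2.040 = 12.59 yr.

12.6 yr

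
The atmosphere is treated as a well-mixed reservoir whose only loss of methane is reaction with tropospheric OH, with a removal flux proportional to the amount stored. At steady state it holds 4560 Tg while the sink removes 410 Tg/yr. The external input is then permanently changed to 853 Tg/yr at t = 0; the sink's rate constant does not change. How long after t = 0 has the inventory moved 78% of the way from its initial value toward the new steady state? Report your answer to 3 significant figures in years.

τ = M₀/F₀ = 4560/410 = 11.12 yr.
The remaining gap fraction is e^(−t/τ); 78% covered ⇒ e^(−t/τ) = 0.220.
t = −τ ln(0.220) = 11.12 × 1.514 = 16.84 yr.

16.8 yr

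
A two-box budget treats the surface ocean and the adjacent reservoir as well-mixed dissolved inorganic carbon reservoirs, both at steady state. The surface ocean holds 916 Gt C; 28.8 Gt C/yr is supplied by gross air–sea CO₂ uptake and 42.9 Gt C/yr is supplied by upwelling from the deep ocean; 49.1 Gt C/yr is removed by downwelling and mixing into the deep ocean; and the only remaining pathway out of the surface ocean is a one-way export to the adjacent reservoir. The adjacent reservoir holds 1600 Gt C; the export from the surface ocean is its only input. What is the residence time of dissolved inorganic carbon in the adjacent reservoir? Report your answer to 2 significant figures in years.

71 yr

Balance the surface ocean: ΣF_in = 28.8 + 42.9 = 71.700 Gt C/yr.
Export to the adjacent reservoir = ΣF_in − (49.1) = 22.600 Gt C/yr.
At steady state the output of the adjacent reservoir equals its input, 22.600 Gt C/yr.
τ = M / F = 1600 / 22.600 = 70.80 yr.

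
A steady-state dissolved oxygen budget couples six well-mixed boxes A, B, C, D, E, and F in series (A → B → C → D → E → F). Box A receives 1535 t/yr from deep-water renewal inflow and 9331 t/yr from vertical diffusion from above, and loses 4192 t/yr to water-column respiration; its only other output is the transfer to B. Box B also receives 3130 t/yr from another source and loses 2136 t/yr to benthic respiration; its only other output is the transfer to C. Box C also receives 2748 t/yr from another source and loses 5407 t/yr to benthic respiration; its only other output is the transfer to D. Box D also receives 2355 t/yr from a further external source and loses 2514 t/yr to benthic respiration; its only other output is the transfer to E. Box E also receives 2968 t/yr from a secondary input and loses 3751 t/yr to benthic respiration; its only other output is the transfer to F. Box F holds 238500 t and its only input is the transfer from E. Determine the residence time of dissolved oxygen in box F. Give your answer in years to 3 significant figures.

Box A: F(A→B) = (1535 + 9331) − 4192 = 6674.0 t/yr.
Box B: F(B→C) = (6674.0 + 3130) − 2136 = 7668.0 t/yr.
Box C: F(C→D) = (7668.0 + 2748) − 5407 = 5009.0 t/yr.
Box D: F(D→E) = (5009.0 + 2355) − 2514 = 4850.0 t/yr.
Box E: F(E→F) = (4850.0 + 2968) − 3751 = 4067.0 t/yr.
Box F throughput = its input = 4067.0 t/yr; τ = 238500 / 4067.0 = 58.64 yr.

58.6 yr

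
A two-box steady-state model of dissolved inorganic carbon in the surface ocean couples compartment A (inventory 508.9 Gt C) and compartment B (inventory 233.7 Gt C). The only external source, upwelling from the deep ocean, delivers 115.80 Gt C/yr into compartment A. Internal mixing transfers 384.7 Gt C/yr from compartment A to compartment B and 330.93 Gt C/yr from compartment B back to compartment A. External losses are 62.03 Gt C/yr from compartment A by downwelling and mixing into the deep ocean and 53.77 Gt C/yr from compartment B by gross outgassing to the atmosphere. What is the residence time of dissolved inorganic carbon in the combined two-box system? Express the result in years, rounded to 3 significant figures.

Treat the two boxes together as one reservoir: the mixing fluxes between them are internal recycling, so τ = ΣM / Σ(external losses).
M_total = 508.9 + 233.7 = 742.60 Gt C.
ΣF_external_out = 62.03 + 53.77 = 115.80 Gt C/yr.
τ = M_total / ΣF_ext = 742.60 / 115.80 = 6.413 yr.

6.41 yr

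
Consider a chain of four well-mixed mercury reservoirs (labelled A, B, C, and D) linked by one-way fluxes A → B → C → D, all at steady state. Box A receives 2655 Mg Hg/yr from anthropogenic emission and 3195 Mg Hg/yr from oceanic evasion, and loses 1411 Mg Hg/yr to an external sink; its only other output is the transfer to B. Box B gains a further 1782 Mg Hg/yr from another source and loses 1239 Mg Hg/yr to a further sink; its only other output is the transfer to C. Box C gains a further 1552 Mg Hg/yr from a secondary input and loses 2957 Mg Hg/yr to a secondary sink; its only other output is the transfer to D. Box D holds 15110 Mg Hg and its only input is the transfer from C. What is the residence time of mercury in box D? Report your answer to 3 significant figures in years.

4.22 yr

Box A: F(A→B) = (2655 + 3195) − 1411 = 4439.0 Mg Hg/yr.
Box B: F(B→C) = (4439.0 + 1782) − 1239 = 4982.0 Mg Hg/yr.
Box C: F(C→D) = (4982.0 + 1552) − 2957 = 3577.0 Mg Hg/yr.
Box D throughput = its input = 3577.0 Mg Hg/yr; τ = 15110 / 3577.0 = 4.224 yr.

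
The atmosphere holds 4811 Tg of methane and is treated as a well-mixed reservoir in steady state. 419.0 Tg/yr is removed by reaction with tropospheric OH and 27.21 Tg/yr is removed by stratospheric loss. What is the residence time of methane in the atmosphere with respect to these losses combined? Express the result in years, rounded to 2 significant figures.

Total removal = 419.0 + 27.21 = 446.21 Tg/yr.
τ = M / ΣF_out = 4811 / 446.21 = 10.78 yr.

11 yr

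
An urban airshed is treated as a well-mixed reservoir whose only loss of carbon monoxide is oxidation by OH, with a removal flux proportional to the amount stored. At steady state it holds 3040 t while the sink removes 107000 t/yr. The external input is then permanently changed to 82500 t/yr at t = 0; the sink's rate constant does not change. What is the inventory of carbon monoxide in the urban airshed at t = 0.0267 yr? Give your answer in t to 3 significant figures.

2620 t

Residence time τ = M₀/F₀ = 0.02841 yr. The eventual steady state is M_∞ = M₀·(F₁/F₀) = 3040 × 82500/107000 = 2343.9 t.
The anomaly ΔM(t) = M(t) − M_∞ decays as ΔM₀·e^(−t/τ) with ΔM₀ = 3040 − 2343.9 = 696.1 t.
At t = 0.0267 yr, e^(−t/τ) = e^(−0.9398) = 0.3907, so ΔM = 272.0 t and M = 2343.9 + 272.0 = 2615.9 t.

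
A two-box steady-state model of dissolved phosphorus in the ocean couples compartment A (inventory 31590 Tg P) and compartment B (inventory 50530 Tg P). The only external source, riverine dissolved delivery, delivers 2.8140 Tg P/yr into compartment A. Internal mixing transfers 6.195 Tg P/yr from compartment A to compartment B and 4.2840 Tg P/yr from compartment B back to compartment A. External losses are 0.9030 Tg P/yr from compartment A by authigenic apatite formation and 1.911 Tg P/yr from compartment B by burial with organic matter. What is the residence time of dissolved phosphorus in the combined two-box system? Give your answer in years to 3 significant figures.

Residence time in the combined system uses the total inventory and the total *external* removal — internal exchanges between the two boxes cancel.
M_total = 31590 + 50530 = 82120 Tg P.
ΣF_external_out = 0.9030 + 1.911 = 2.8140 Tg P/yr.
τ = M_total / ΣF_ext = 82120 / 2.8140 = 29180 yr.

29200 yr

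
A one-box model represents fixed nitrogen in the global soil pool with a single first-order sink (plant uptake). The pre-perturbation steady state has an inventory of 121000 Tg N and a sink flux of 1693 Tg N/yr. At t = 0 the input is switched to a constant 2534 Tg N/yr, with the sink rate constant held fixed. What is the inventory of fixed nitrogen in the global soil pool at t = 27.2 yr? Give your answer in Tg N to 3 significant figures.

140000 Tg N

The sink rate constant is k = F₀/M₀ = 1693/121000 = 0.01399 yr⁻¹.
Solving dM/dt = F₁ − kM with M(0) = M₀ gives M(t) = F₁/k + (M₀ − F₁/k)·e^(−kt).
F₁/k = 2534/0.01399 = 181110 Tg N; kt = 0.01399 × 27.2 = 0.3806, e^(−kt) = 0.6835.
M(27.2) = 181110 + (121000 − 181110) × 0.6835 = 181110 − 41080 = 140030 Tg N.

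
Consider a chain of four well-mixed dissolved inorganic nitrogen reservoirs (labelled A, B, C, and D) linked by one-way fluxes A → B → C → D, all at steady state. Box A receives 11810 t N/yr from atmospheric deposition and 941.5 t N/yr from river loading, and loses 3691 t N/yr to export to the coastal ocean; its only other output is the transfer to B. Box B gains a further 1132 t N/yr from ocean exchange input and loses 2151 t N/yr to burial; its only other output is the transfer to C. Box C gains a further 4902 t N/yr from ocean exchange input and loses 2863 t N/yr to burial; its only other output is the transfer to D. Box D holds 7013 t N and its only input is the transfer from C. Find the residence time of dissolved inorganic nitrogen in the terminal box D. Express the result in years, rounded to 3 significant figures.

Box A: F(A→B) = (11810 + 941.5) − 3691 = 9060.5 t N/yr.
Box B: F(B→C) = (9060.5 + 1132) − 2151 = 8041.5 t N/yr.
Box C: F(C→D) = (8041.5 + 4902) − 2863 = 10080 t N/yr.
Box D throughput = its input = 10080 t N/yr; τ = 7013 / 10080 = 0.6957 yr.

0.696 yr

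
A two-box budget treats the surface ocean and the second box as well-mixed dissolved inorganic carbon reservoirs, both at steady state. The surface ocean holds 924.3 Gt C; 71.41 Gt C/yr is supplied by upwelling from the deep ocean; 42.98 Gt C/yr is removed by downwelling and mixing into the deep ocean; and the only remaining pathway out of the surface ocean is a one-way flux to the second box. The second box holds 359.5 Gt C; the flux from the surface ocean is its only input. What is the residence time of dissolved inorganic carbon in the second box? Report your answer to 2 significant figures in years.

Balance the surface ocean: ΣF_in = 71.410 Gt C/yr.
Flux to the second box = ΣF_in − (42.98) = 28.430 Gt C/yr.
At steady state the output of the second box equals its input, 28.430 Gt C/yr.
τ = M / F = 359.5 / 28.430 = 12.65 yr.

13 yr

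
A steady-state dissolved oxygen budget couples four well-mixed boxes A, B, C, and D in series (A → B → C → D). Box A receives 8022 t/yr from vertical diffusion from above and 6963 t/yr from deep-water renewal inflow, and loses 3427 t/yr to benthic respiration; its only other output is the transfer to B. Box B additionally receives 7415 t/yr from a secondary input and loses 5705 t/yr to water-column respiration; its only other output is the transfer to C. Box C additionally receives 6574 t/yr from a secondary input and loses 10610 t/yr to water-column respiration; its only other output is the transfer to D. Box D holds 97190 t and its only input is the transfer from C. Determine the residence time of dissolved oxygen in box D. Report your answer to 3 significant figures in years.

10.5 yr

Box A: F(A→B) = (8022 + 6963) − 3427 = 11558 t/yr.
Box B: F(B→C) = (11558 + 7415) − 5705 = 13268 t/yr.
Box C: F(C→D) = (13268 + 6574) − 10610 = 9232.0 t/yr.
Box D throughput = its input = 9232.0 t/yr; τ = 97190 / 9232.0 = 10.53 yr.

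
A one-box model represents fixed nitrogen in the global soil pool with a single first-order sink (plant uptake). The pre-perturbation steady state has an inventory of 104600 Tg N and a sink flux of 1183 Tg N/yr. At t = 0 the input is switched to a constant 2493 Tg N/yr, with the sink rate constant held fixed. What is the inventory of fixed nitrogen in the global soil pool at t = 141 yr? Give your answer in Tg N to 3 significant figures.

Residence time τ = M₀/F₀ = 88.42 yr. The eventual steady state is M_∞ = M₀·(F₁/F₀) = 104600 × 2493/1183 = 220430 Tg N.
The anomaly ΔM(t) = M(t) − M_∞ decays as ΔM₀·e^(−t/τ) with ΔM₀ = 104600 − 220430 = −115800 Tg N.
At t = 141 yr, e^(−t/τ) = e^(−1.595) = 0.2030, so ΔM = −23510 Tg N and M = 220430 − 23510 = 196920 Tg N.

197000 Tg N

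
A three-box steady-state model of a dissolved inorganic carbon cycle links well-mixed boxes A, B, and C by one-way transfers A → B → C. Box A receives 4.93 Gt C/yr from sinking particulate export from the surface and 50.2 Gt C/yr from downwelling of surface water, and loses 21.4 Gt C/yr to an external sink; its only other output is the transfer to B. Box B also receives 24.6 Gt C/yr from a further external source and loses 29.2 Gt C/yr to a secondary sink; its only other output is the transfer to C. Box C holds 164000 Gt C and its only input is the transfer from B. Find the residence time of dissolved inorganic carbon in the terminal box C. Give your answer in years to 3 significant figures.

5630 yr

Box A: F(A→B) = (4.93 + 50.2) − 21.4 = 33.730 Gt C/yr.
Box B: F(B→C) = (33.730 + 24.6) − 29.2 = 29.130 Gt C/yr.
Box C throughput = its input = 29.130 Gt C/yr; τ = 164000 / 29.130 = 5630 yr.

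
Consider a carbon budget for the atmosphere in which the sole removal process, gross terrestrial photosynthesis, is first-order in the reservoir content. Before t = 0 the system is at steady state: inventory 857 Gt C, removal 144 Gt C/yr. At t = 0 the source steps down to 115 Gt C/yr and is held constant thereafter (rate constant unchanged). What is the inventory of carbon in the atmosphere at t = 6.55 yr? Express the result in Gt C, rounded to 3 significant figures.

742 Gt C

τ = M₀/F₀ = 857/144 = 5.951 yr; rate constant k = 1/τ.
New steady state M_∞ = F₁/k = F₁·τ = 115 × 5.951 = 684.41 Gt C.
M(t) = M_∞ + (M₀ − M_∞)·e^(−t/τ); t/τ = 6.55/5.951 = 1.101, so e^(−t/τ) = 0.3327.
M(t) = 684.41 + 172.6 × 0.3327 = 741.83 Gt C.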